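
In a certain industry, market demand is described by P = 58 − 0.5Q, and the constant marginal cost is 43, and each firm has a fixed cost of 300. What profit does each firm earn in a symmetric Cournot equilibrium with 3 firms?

π_i = −271.875

Cournot with 3 identical firms: the symmetric best-response condition is 58 − 2q = 43. Each firm produces q = 7.5, total output Q = 22.5, price P = 46.75.
Each firm's profit = (46.75 − 43)·7.5 − 300 = −271.875.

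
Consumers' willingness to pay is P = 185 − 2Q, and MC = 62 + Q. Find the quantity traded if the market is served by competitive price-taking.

Q = 41

Competitive equilibrium sets price equal to marginal cost: 185 − 2Q = 62 + Q, so Q = 41 and P = 103.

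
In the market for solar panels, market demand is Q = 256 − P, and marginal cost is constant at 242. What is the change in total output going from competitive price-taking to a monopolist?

Total output falls by 7

Inverting demand: P = 256 − Q.
Under competition P = MC = 242, so Q = (256 − 242)/1 = 14.
A monopolist chooses Q where MR = MC. MR = 256 − 2Q; setting this equal to 242 gives Q = 7 and P = 249.
Change in total output: 7 − 14 = −7.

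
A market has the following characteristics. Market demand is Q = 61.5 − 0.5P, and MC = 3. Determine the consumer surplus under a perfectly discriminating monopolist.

Inverting demand: P = 123 − 2Q.
A perfectly discriminating monopolist sells every unit with P(Q) ≥ MC(Q), so output equals the competitive quantity Q = 60. Each buyer pays their reservation price, so CS = 0 and the firm captures all surplus.
CS = 0.

CS = 0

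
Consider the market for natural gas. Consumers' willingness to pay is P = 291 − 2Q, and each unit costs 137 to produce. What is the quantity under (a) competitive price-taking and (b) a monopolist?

Competition: Q = 77; Monopoly: Q = 38.5

Under competition P = MC = 137, so Q = (291 − 137)/2 = 77.
Monopoly sets MR = MC: 291 − 4Q = 137 ⇒ Q = 38.5, P = 291 − 2·38.5 = 214.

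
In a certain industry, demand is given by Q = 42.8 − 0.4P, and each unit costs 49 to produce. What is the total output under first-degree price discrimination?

Q = 23.2

Inverting demand: P = 107 − 2.5Q.
Under first-degree price discrimination the firm charges each unit its demand price and produces up to where P = MC, i.e. Q = 23.2. Consumer surplus is zero; producer surplus equals total surplus.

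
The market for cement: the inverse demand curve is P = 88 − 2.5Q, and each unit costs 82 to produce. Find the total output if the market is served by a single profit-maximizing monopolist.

Q = 1.2

A monopolist chooses Q where MR = MC. MR = 88 − 5Q; setting this equal to 82 gives Q = 1.2 and P = 85.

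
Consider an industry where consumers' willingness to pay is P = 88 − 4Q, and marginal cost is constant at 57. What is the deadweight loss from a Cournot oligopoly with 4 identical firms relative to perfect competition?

DWL = 4.805

Under competition P = MC = 57, so Q = (88 − 57)/4 = 7.75.
Cournot with 4 identical firms: the symmetric best-response condition is 88 − 20q = 57. Each firm produces q = 1.55, total output Q = 6.2, price P = 63.2.
DWL is the triangle between Q = 6.2 and Q = 7.75: ½·(7.75 − 6.2)·(63.2 − 57) = 4.805.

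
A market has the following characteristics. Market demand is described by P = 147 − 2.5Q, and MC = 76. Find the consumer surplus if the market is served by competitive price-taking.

Under competition P = MC = 76, so Q = (147 − 76)/2.5 = 28.4.
CS = ½·(147 − 76)·28.4 = 1008.2.

CS = 1008.2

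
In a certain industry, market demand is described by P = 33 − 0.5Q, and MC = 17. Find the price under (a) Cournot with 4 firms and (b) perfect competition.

With 4 symmetric Cournot firms, each firm's FOC gives 33 − 2.5q = 17, so q = 6.4, Q = 4·6.4 = 25.6, and P = 20.2.
Perfect competition: P = MC = 17, so 33 − 0.5Q = 17 and Q = 32.

Cournot: P = 20.2; Competition: P = 17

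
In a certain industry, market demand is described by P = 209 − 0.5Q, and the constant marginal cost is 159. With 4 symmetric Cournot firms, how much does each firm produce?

q_i = 20

Cournot with 4 identical firms: the symmetric best-response condition is 209 − 2.5q = 159. Each firm produces q = 20, total output Q = 80, price P = 169.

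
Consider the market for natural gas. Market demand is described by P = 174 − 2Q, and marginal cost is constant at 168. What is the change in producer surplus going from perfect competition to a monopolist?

Producer surplus rises by 4.5

Perfect competition: P = MC = 168, so 174 − 2Q = 168 and Q = 3.
PS = (168 − 168)·3 = 0.
The monopolist equates marginal revenue to marginal cost: 174 − 4Q = 168, so Q = 1.5. From demand, P = 171.
PS = (171 − 168)·1.5 = 4.5.
Change in producer surplus: 4.5 − 0 = 4.5.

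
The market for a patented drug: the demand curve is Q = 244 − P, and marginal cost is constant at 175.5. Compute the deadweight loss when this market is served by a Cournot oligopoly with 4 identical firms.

Inverting demand: P = 244 − Q.
Under competition P = MC = 175.5, so Q = (244 − 175.5)/1 = 68.5.
Cournot with 4 identical firms: the symmetric best-response condition is 244 − 5q = 175.5. Each firm produces q = 13.7, total output Q = 54.8, price P = 189.2.
DWL is the triangle between Q = 54.8 and Q = 68.5: ½·(68.5 − 54.8)·(189.2 − 175.5) = 93.845.

DWL = 93.845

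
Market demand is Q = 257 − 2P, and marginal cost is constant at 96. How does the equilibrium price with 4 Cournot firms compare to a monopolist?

Cournot: P = 102.5; Monopoly: P = 112.25

Inverting demand: P = 128.5 − 0.5Q.
Cournot with 4 identical firms: the symmetric best-response condition is 128.5 − 2.5q = 96. Each firm produces q = 13, total output Q = 52, price P = 102.5.
A monopolist chooses Q where MR = MC. MR = 128.5 − Q; setting this equal to 96 gives Q = 32.5 and P = 112.25.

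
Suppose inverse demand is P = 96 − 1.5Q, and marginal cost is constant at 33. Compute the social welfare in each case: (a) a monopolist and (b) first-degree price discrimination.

The monopolist equates marginal revenue to marginal cost: 96 − 3Q = 33, so Q = 21. From demand, P = 64.5.
CS = ½·(96 − 64.5)·21 = 330.75; PS = (64.5 − 33)·21 = 661.5; TS = 992.25.
Under first-degree price discrimination the firm charges each unit its demand price and produces up to where P = MC, i.e. Q = 42. Consumer surplus is zero; producer surplus equals total surplus.
TS = 1323 (equal to competitive TS).

Monopoly: TS = 992.25; Perfect PD: TS = 1323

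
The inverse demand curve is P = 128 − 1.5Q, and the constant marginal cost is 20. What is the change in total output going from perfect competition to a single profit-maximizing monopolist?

Under competition P = MC = 20, so Q = (128 − 20)/1.5 = 72.
A monopolist chooses Q where MR = MC. MR = 128 − 3Q; setting this equal to 20 gives Q = 36 and P = 74.
Change in total output: 36 − 72 = −36.

Total output falls by 36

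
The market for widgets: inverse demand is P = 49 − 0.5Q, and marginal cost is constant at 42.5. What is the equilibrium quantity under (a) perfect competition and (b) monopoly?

Perfect competition: P = MC = 42.5, so 49 − 0.5Q = 42.5 and Q = 13.
A monopolist chooses Q where MR = MC. MR = 49 − Q; setting this equal to 42.5 gives Q = 6.5 and P = 45.75.

Competition: Q = 13; Monopoly: Q = 6.5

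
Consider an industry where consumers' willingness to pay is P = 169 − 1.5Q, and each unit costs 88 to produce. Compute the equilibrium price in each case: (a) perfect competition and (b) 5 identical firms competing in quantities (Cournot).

Under competition P = MC = 88, so Q = (169 − 88)/1.5 = 54.
Cournot with 5 identical firms: the symmetric best-response condition is 169 − 9q = 88. Each firm produces q = 9, total output Q = 45, price P = 101.5.

Competition: P = 88; Cournot: P = 101.5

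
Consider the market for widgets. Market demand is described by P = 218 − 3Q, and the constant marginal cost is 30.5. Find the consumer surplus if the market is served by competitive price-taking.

Under competition P = MC = 30.5, so Q = (218 − 30.5)/3 = 62.5.
CS = ½·(218 − 30.5)·62.5 = 5859.375.

CS = 5859.375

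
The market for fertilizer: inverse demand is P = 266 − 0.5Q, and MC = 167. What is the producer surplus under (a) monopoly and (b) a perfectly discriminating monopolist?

A monopolist chooses Q where MR = MC. MR = 266 − Q; setting this equal to 167 gives Q = 99 and P = 216.5.
PS = (216.5 − 167)·99 = 4900.5.
With perfect price discrimination, output is the efficient level Q = 198 (where demand meets MC), but every buyer pays their willingness to pay: CS = 0 and PS = total surplus.
PS = ½·(266 − 167)·198 = 9801.

Monopoly: PS = 4900.5; Perfect PD: PS = 9801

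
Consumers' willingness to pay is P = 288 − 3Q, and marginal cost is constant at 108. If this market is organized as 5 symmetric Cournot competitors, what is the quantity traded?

Cournot with 5 identical firms: the symmetric best-response condition is 288 − 18q = 108. Each firm produces q = 10, total output Q = 50, price P = 138.

Q = 50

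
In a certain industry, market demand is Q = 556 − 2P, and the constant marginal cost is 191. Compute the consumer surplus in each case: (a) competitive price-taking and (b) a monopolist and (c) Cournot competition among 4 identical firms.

Competition: CS = 7569; Monopoly: CS = 1892.25; Cournot: CS = 4844.16

Inverting demand: P = 278 − 0.5Q.
Competitive firms price at marginal cost: P = 191, giving Q = 174.
CS = ½·(278 − 191)·174 = 7569.
The monopolist equates marginal revenue to marginal cost: 278 − Q = 191, so Q = 87. From demand, P = 234.5.
CS = ½·(278 − 234.5)·87 = 1892.25.
In a 4-firm Cournot equilibrium, symmetry and the first-order condition give q = (278 − 191)/(2.5) = 34.8. So Q = 139.2 and P = 208.4.
CS = ½·(278 − 208.4)·139.2 = 4844.16.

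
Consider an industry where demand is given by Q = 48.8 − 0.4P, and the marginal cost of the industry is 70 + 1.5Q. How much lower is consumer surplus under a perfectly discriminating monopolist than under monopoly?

Inverting demand: P = 122 − 2.5Q.
A monopolist chooses Q where MR = MC. MR = 122 − 5Q; setting this equal to 70 + 1.5Q gives Q = 8 and P = 102.
CS = ½·(122 − 102)·8 = 80.
A perfectly discriminating monopolist sells every unit with P(Q) ≥ MC(Q), so output equals the competitive quantity Q = 13. Each buyer pays their reservation price, so CS = 0 and the firm captures all surplus.
CS = 0.
Change in consumer surplus: 0 − 80 = −80.

CS falls by 80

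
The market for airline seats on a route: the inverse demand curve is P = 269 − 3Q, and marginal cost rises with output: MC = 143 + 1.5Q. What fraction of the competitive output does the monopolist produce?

Q_m/Q_c = 0.6

The monopolist equates marginal revenue to marginal cost: 269 − 6Q = 143 + 1.5Q, so Q = 16.8. From demand, P = 218.6.
Competitive equilibrium sets price equal to marginal cost: 269 − 3Q = 143 + 1.5Q, so Q = 28 and P = 185.
Ratio Q_m/Q_c = 16.8/28 = 0.6.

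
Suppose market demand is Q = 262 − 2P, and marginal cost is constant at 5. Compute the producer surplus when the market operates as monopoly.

Inverting demand: P = 131 − 0.5Q.
The monopolist equates marginal revenue to marginal cost: 131 − Q = 5, so Q = 126. From demand, P = 68.
PS = (68 − 5)·126 = 7938.

PS = 7938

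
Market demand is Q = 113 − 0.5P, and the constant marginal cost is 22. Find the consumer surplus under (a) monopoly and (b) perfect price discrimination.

Inverting demand: P = 226 − 2Q.
Monopoly sets MR = MC: 226 − 4Q = 22 ⇒ Q = 51, P = 226 − 2·51 = 124.
CS = ½·(226 − 124)·51 = 2601.
Under first-degree price discrimination the firm charges each unit its demand price and produces up to where P = MC, i.e. Q = 102. Consumer surplus is zero; producer surplus equals total surplus.
CS = 0.

Monopoly: CS = 2601; Perfect PD: CS = 0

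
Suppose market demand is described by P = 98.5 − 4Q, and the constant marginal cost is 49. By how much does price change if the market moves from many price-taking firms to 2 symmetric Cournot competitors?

Perfect competition: P = MC = 49, so 98.5 − 4Q = 49 and Q = 12.375.
With 2 symmetric Cournot firms, each firm's FOC gives 98.5 − 12q = 49, so q = 4.125, Q = 2·4.125 = 8.25, and P = 65.5.
Change in price: 65.5 − 49 = 16.5.

P rises by 16.5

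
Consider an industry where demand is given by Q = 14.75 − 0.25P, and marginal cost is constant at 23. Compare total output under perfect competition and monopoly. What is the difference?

Inverting demand: P = 59 − 4Q.
Under competition P = MC = 23, so Q = (59 − 23)/4 = 9.
The monopolist equates marginal revenue to marginal cost: 59 − 8Q = 23, so Q = 4.5. From demand, P = 41.
Change in total output: 4.5 − 9 = −4.5.

Total output falls by 4.5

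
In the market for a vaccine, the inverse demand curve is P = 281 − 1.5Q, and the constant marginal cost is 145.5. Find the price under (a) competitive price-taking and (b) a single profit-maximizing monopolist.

Competition: P = 145.5; Monopoly: P = 213.25

Perfect competition: P = MC = 145.5, so 281 − 1.5Q = 145.5 and Q = 271/3.
Monopoly sets MR = MC: 281 − 3Q = 145.5 ⇒ Q = 271/6, P = 281 − 1.5·271/6 = 213.25.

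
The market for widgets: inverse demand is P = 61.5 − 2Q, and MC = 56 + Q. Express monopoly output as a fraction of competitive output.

Q_m/Q_c = 0.6

Monopoly sets MR = MC: 61.5 − 4Q = 56 + Q ⇒ Q = 1.1, P = 61.5 − 2·1.1 = 59.3.
Competitive equilibrium sets price equal to marginal cost: 61.5 − 2Q = 56 + Q, so Q = 11/6 and P = 347/6.
Ratio Q_m/Q_c = 1.1/(11/6) = 0.6.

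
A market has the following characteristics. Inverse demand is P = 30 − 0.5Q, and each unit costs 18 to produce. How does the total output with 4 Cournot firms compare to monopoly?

Cournot: Q = 19.2; Monopoly: Q = 12

With 4 symmetric Cournot firms, each firm's FOC gives 30 − 2.5q = 18, so q = 4.8, Q = 4·4.8 = 19.2, and P = 20.4.
Monopoly sets MR = MC: 30 − Q = 18 ⇒ Q = 12, P = 30 − 0.5·12 = 24.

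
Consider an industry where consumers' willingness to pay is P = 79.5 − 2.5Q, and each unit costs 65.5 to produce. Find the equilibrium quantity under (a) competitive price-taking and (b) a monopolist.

Competition: Q = 5.6; Monopoly: Q = 2.8

Competitive firms price at marginal cost: P = 65.5, giving Q = 5.6.
A monopolist chooses Q where MR = MC. MR = 79.5 − 5Q; setting this equal to 65.5 gives Q = 2.8 and P = 72.5.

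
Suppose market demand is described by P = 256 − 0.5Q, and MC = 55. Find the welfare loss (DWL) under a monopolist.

DWL = 10100.25

Perfect competition: P = MC = 55, so 256 − 0.5Q = 55 and Q = 402.
A monopolist chooses Q where MR = MC. MR = 256 − Q; setting this equal to 55 gives Q = 201 and P = 155.5.
DWL is the triangle between Q = 201 and Q = 402: ½·(402 − 201)·(155.5 − 55) = 10100.25.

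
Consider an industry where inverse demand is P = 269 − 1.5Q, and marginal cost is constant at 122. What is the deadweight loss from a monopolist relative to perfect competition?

Perfect competition: P = MC = 122, so 269 − 1.5Q = 122 and Q = 98.
A monopolist chooses Q where MR = MC. MR = 269 − 3Q; setting this equal to 122 gives Q = 49 and P = 195.5.
DWL is the triangle between Q = 49 and Q = 98: ½·(98 − 49)·(195.5 − 122) = 1800.75.

DWL = 1800.75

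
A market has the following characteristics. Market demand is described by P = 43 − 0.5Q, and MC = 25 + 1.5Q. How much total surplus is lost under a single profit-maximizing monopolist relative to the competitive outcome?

Competitive equilibrium sets price equal to marginal cost: 43 − 0.5Q = 25 + 1.5Q, so Q = 9 and P = 38.5.
Monopoly sets MR = MC: 43 − Q = 25 + 1.5Q ⇒ Q = 7.2, P = 43 − 0.5·7.2 = 39.4.
CS = ½·(43 − 38.5)·9 = 20.25; PS = (38.5·9 − 25·9 − ½·1.5·9²) = 60.75; TS = 81.
CS = ½·(43 − 39.4)·7.2 = 12.96; PS = (39.4·7.2 − 25·7.2 − ½·1.5·7.2²) = 64.8; TS = 77.76.
DWL = 81 − 77.76 = 3.24.

DWL = 3.24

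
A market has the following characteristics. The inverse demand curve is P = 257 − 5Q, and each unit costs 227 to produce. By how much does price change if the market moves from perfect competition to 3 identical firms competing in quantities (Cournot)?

P rises by 7.5

Competitive firms price at marginal cost: P = 227, giving Q = 6.
Cournot with 3 identical firms: the symmetric best-response condition is 257 − 20q = 227. Each firm produces q = 1.5, total output Q = 4.5, price P = 234.5.
Change in price: 234.5 − 227 = 7.5.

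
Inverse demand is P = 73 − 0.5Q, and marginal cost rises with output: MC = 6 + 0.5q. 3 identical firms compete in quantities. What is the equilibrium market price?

With 3 symmetric Cournot firms, each firm's FOC gives 73 − 2q = 6 + 0.5q, so q = 26.8, Q = 3·26.8 = 80.4, and P = 32.8.

P = 32.8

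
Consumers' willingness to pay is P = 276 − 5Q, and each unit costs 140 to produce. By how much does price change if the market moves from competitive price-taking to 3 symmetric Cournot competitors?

Price rises by 34

Perfect competition: P = MC = 140, so 276 − 5Q = 140 and Q = 27.2.
In a 3-firm Cournot equilibrium, symmetry and the first-order condition give q = (276 − 140)/(20) = 6.8. So Q = 20.4 and P = 174.
Change in price: 174 − 140 = 34.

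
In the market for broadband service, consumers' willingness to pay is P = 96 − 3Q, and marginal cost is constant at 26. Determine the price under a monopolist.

The monopolist equates marginal revenue to marginal cost: 96 − 6Q = 26, so Q = 35/3. From demand, P = 61.

P = 61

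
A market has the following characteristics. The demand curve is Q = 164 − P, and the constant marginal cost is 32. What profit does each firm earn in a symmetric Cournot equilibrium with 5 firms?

Inverting demand: P = 164 − Q.
In a 5-firm Cournot equilibrium, symmetry and the first-order condition give q = (164 − 32)/(6) = 22. So Q = 110 and P = 54.
Each firm's profit = (54 − 32)·22 = 484.

π_i = 484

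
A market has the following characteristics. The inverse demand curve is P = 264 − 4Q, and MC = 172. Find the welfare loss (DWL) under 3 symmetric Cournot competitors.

DWL = 66.125

Perfect competition: P = MC = 172, so 264 − 4Q = 172 and Q = 23.
In a 3-firm Cournot equilibrium, symmetry and the first-order condition give q = (264 − 172)/(16) = 5.75. So Q = 17.25 and P = 195.
DWL is the triangle between Q = 17.25 and Q = 23: ½·(23 − 17.25)·(195 − 172) = 66.125.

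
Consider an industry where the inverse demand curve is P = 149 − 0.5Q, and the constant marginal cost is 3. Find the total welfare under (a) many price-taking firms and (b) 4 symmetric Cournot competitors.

Under competition P = MC = 3, so Q = (149 − 3)/0.5 = 292.
CS = ½·(149 − 3)·292 = 21316; PS = (3 − 3)·292 = 0; TS = 21316.
Cournot with 4 identical firms: the symmetric best-response condition is 149 − 2.5q = 3. Each firm produces q = 58.4, total output Q = 233.6, price P = 32.2.
CS = ½·(149 − 32.2)·233.6 = 13642.24; PS = (32.2 − 3)·233.6 = 6821.12; TS = 20463.36.

Competition: TS = 21316; Cournot: TS = 20463.36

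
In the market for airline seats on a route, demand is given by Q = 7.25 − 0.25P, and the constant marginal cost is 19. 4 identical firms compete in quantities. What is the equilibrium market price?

Inverting demand: P = 29 − 4Q.
In a 4-firm Cournot equilibrium, symmetry and the first-order condition give q = (29 − 19)/(20) = 0.5. So Q = 2 and P = 21.

P = 21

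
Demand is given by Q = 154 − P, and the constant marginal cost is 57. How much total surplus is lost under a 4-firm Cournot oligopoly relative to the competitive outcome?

Inverting demand: P = 154 − Q.
Perfect competition: P = MC = 57, so 154 − Q = 57 and Q = 97.
Cournot with 4 identical firms: the symmetric best-response condition is 154 − 5q = 57. Each firm produces q = 19.4, total output Q = 77.6, price P = 76.4.
DWL is the triangle between Q = 77.6 and Q = 97: ½·(97 − 77.6)·(76.4 − 57) = 188.18.

DWL = 188.18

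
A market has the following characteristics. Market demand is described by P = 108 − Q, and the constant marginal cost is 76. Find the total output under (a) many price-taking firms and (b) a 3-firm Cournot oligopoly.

Competition: Q = 32; Cournot: Q = 24

Perfect competition: P = MC = 76, so 108 − Q = 76 and Q = 32.
In a 3-firm Cournot equilibrium, symmetry and the first-order condition give q = (108 − 76)/(4) = 8. So Q = 24 and P = 84.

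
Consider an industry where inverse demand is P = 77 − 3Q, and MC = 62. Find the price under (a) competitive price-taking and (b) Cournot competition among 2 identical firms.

Perfect competition: P = MC = 62, so 77 − 3Q = 62 and Q = 5.
Cournot with 2 identical firms: the symmetric best-response condition is 77 − 9q = 62. Each firm produces q = 5/3, total output Q = 10/3, price P = 67.

Competition: P = 62; Cournot: P = 67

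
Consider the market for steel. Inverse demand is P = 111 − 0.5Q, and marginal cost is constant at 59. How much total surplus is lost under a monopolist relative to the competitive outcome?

DWL = 676

Under competition P = MC = 59, so Q = (111 − 59)/0.5 = 104.
A monopolist chooses Q where MR = MC. MR = 111 − Q; setting this equal to 59 gives Q = 52 and P = 85.
DWL is the triangle between Q = 52 and Q = 104: ½·(104 − 52)·(85 − 59) = 676.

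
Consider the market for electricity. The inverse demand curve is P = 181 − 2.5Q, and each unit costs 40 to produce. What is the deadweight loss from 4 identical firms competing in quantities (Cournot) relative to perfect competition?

DWL = 159.048

Perfect competition: P = MC = 40, so 181 − 2.5Q = 40 and Q = 56.4.
Cournot with 4 identical firms: the symmetric best-response condition is 181 − 12.5q = 40. Each firm produces q = 11.28, total output Q = 45.12, price P = 68.2.
DWL is the triangle between Q = 45.12 and Q = 56.4: ½·(56.4 − 45.12)·(68.2 − 40) = 159.048.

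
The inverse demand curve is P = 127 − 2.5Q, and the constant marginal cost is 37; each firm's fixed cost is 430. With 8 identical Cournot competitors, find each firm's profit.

π_i = −390

Cournot with 8 identical firms: the symmetric best-response condition is 127 − 22.5q = 37. Each firm produces q = 4, total output Q = 32, price P = 47.
Each firm's profit = (47 − 37)·4 − 430 = −390.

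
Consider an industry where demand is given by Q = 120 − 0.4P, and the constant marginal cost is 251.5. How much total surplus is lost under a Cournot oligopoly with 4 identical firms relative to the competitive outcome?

DWL = 18.818

Inverting demand: P = 300 − 2.5Q.
Competitive firms price at marginal cost: P = 251.5, giving Q = 19.4.
In a 4-firm Cournot equilibrium, symmetry and the first-order condition give q = (300 − 251.5)/(12.5) = 3.88. So Q = 15.52 and P = 261.2.
DWL is the triangle between Q = 15.52 and Q = 19.4: ½·(19.4 − 15.52)·(261.2 − 251.5) = 18.818.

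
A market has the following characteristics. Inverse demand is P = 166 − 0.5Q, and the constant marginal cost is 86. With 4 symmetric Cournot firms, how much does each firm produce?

q_i = 32

Cournot with 4 identical firms: the symmetric best-response condition is 166 − 2.5q = 86. Each firm produces q = 32, total output Q = 128, price P = 102.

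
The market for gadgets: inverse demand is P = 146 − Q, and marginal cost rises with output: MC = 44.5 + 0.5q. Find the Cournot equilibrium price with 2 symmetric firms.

In a 2-firm Cournot equilibrium, symmetry and the first-order condition give q = (146 − 44.5)/(3.5) = 29. So Q = 58 and P = 88.

P = 88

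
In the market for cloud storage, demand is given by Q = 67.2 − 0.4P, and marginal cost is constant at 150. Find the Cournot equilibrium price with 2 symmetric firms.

Inverting demand: P = 168 − 2.5Q.
Cournot with 2 identical firms: the symmetric best-response condition is 168 − 7.5q = 150. Each firm produces q = 2.4, total output Q = 4.8, price P = 156.

P = 156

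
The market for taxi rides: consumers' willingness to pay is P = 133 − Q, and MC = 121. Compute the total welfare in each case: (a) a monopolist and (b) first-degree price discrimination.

A monopolist chooses Q where MR = MC. MR = 133 − 2Q; setting this equal to 121 gives Q = 6 and P = 127.
CS = ½·(133 − 127)·6 = 18; PS = (127 − 121)·6 = 36; TS = 54.
A perfectly discriminating monopolist sells every unit with P(Q) ≥ MC(Q), so output equals the competitive quantity Q = 12. Each buyer pays their reservation price, so CS = 0 and the firm captures all surplus.
TS = 72 (equal to competitive TS).

Monopoly: TS = 54; Perfect PD: TS = 72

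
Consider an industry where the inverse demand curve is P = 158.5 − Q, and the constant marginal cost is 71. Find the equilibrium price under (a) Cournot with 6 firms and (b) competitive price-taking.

With 6 symmetric Cournot firms, each firm's FOC gives 158.5 − 7q = 71, so q = 12.5, Q = 6·12.5 = 75, and P = 83.5.
Under competition P = MC = 71, so Q = (158.5 − 71)/1 = 87.5.

Cournot: P = 83.5; Competition: P = 71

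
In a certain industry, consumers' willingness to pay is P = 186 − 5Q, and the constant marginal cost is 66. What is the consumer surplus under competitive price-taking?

CS = 1440

Under competition P = MC = 66, so Q = (186 − 66)/5 = 24.
CS = ½·(186 − 66)·24 = 1440.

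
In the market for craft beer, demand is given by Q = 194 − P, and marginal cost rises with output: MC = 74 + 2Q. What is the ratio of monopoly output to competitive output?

Q_m/Q_c = 0.75

Inverting demand: P = 194 − Q.
A monopolist chooses Q where MR = MC. MR = 194 − 2Q; setting this equal to 74 + 2Q gives Q = 30 and P = 164.
Competitive equilibrium sets price equal to marginal cost: 194 − Q = 74 + 2Q, so Q = 40 and P = 154.
Ratio Q_m/Q_c = 30/40 = 0.75.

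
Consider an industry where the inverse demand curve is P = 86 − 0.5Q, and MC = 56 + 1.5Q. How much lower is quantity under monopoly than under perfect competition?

Under competition P = MC: 86 − 0.5Q = 56 + 1.5Q ⇒ Q = 15, P = 78.5.
Monopoly sets MR = MC: 86 − Q = 56 + 1.5Q ⇒ Q = 12, P = 86 − 0.5·12 = 80.
Change in quantity: 12 − 15 = −3.

Quantity falls by 3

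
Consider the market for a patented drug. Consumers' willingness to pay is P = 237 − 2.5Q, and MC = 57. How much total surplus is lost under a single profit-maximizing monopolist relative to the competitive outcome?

Competitive firms price at marginal cost: P = 57, giving Q = 72.
The monopolist equates marginal revenue to marginal cost: 237 − 5Q = 57, so Q = 36. From demand, P = 147.
DWL is the triangle between Q = 36 and Q = 72: ½·(72 − 36)·(147 − 57) = 1620.

DWL = 1620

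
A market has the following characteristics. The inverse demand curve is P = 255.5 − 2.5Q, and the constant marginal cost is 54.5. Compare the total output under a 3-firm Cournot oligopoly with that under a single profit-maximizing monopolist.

Cournot: Q = 60.3; Monopoly: Q = 40.2

In a 3-firm Cournot equilibrium, symmetry and the first-order condition give q = (255.5 − 54.5)/(10) = 20.1. So Q = 60.3 and P = 104.75.
Monopoly sets MR = MC: 255.5 − 5Q = 54.5 ⇒ Q = 40.2, P = 255.5 − 2.5·40.2 = 155.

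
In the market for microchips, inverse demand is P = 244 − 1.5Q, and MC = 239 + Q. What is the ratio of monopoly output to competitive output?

Monopoly sets MR = MC: 244 − 3Q = 239 + Q ⇒ Q = 1.25, P = 244 − 1.5·1.25 = 242.125.
Under competition P = MC: 244 − 1.5Q = 239 + Q ⇒ Q = 2, P = 241.
Ratio Q_m/Q_c = 1.25/2 = 0.625.

Q_m/Q_c = 0.625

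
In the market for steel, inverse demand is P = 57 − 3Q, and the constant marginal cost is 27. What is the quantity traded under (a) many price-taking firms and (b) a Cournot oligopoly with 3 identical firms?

Competition: Q = 10; Cournot: Q = 7.5

Competitive firms price at marginal cost: P = 27, giving Q = 10.
In a 3-firm Cournot equilibrium, symmetry and the first-order condition give q = (57 − 27)/(12) = 2.5. So Q = 7.5 and P = 34.5.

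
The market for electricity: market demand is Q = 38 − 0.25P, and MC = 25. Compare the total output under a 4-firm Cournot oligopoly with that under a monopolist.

Inverting demand: P = 152 − 4Q.
Cournot with 4 identical firms: the symmetric best-response condition is 152 − 20q = 25. Each firm produces q = 6.35, total output Q = 25.4, price P = 50.4.
Monopoly sets MR = MC: 152 − 8Q = 25 ⇒ Q = 15.875, P = 152 − 4·15.875 = 88.5.

Cournot: Q = 25.4; Monopoly: Q = 15.875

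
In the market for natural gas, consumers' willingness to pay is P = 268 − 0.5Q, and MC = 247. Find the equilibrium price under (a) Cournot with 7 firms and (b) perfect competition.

Cournot: P = 249.625; Competition: P = 247

Cournot with 7 identical firms: the symmetric best-response condition is 268 − 4q = 247. Each firm produces q = 5.25, total output Q = 36.75, price P = 249.625.
Competitive firms price at marginal cost: P = 247, giving Q = 42.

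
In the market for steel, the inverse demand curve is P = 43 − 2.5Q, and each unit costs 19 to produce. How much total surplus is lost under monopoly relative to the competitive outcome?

DWL = 28.8

Perfect competition: P = MC = 19, so 43 − 2.5Q = 19 and Q = 9.6.
The monopolist equates marginal revenue to marginal cost: 43 − 5Q = 19, so Q = 4.8. From demand, P = 31.
DWL is the triangle between Q = 4.8 and Q = 9.6: ½·(9.6 − 4.8)·(31 − 19) = 28.8.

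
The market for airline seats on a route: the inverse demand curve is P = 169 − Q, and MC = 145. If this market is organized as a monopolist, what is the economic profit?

Profit = 144

Monopoly sets MR = MC: 169 − 2Q = 145 ⇒ Q = 12, P = 169 − 12 = 157.
Profit = (157 − 145)·12 = 144.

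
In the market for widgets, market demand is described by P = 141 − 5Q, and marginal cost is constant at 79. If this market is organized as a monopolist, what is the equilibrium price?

Monopoly sets MR = MC: 141 − 10Q = 79 ⇒ Q = 6.2, P = 141 − 5·6.2 = 110.

P = 110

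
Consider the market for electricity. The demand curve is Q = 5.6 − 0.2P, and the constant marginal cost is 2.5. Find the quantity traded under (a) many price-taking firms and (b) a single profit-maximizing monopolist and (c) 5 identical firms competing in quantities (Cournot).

Competition: Q = 5.1; Monopoly: Q = 2.55; Cournot: Q = 4.25

Inverting demand: P = 28 − 5Q.
Competitive firms price at marginal cost: P = 2.5, giving Q = 5.1.
The monopolist equates marginal revenue to marginal cost: 28 − 10Q = 2.5, so Q = 2.55. From demand, P = 15.25.
Cournot with 5 identical firms: the symmetric best-response condition is 28 − 30q = 2.5. Each firm produces q = 0.85, total output Q = 4.25, price P = 6.75.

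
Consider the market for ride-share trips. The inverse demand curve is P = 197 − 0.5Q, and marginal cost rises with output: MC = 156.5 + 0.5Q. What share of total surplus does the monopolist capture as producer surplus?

Monopoly sets MR = MC: 197 − Q = 156.5 + 0.5Q ⇒ Q = 27, P = 197 − 0.5·27 = 183.5.
CS = ½·(197 − 183.5)·27 = 182.25.
PS = P·Q − VC(Q) = 183.5·27 − (156.5·27 + ½·0.5·27²) = 546.75.
Share captured = PS/TS = 546.75/729 = 0.75.

PS/TS = 0.75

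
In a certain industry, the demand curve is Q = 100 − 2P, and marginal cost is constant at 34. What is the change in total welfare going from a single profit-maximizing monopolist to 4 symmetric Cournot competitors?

Total welfare rises by 53.76

Inverting demand: P = 50 − 0.5Q.
The monopolist equates marginal revenue to marginal cost: 50 − Q = 34, so Q = 16. From demand, P = 42.
CS = ½·(50 − 42)·16 = 64; PS = (42 − 34)·16 = 128; TS = 192.
With 4 symmetric Cournot firms, each firm's FOC gives 50 − 2.5q = 34, so q = 6.4, Q = 4·6.4 = 25.6, and P = 37.2.
CS = ½·(50 − 37.2)·25.6 = 163.84; PS = (37.2 − 34)·25.6 = 81.92; TS = 245.76.
Change in total welfare: 245.76 − 192 = 53.76.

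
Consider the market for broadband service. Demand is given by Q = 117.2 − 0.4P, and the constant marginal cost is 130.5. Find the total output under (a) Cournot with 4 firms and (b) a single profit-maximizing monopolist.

Cournot: Q = 52; Monopoly: Q = 32.5

Inverting demand: P = 293 − 2.5Q.
In a 4-firm Cournot equilibrium, symmetry and the first-order condition give q = (293 − 130.5)/(12.5) = 13. So Q = 52 and P = 163.
Monopoly sets MR = MC: 293 − 5Q = 130.5 ⇒ Q = 32.5, P = 293 − 2.5·32.5 = 211.75.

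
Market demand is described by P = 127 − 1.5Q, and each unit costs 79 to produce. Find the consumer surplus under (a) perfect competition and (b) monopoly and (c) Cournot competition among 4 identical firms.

Competitive firms price at marginal cost: P = 79, giving Q = 32.
CS = ½·(127 − 79)·32 = 768.
A monopolist chooses Q where MR = MC. MR = 127 − 3Q; setting this equal to 79 gives Q = 16 and P = 103.
CS = ½·(127 − 103)·16 = 192.
In a 4-firm Cournot equilibrium, symmetry and the first-order condition give q = (127 − 79)/(7.5) = 6.4. So Q = 25.6 and P = 88.6.
CS = ½·(127 − 88.6)·25.6 = 491.52.

Competition: CS = 768; Monopoly: CS = 192; Cournot: CS = 491.52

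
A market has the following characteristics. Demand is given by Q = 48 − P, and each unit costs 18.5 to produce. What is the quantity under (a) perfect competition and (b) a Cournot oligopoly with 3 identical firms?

Inverting demand: P = 48 − Q.
Under competition P = MC = 18.5, so Q = (48 − 18.5)/1 = 29.5.
In a 3-firm Cournot equilibrium, symmetry and the first-order condition give q = (48 − 18.5)/(4) = 7.375. So Q = 22.125 and P = 25.875.

Competition: Q = 29.5; Cournot: Q = 22.125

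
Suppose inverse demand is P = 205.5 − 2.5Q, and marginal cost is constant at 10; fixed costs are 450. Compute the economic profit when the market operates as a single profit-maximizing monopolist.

Profit = 3372.025

A monopolist chooses Q where MR = MC. MR = 205.5 − 5Q; setting this equal to 10 gives Q = 39.1 and P = 107.75.
Profit = (107.75 − 10)·39.1 − 450 = 3372.025.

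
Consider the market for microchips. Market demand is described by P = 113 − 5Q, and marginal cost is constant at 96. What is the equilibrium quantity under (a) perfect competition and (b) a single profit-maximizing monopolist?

Competition: Q = 3.4; Monopoly: Q = 1.7

Competitive firms price at marginal cost: P = 96, giving Q = 3.4.
A monopolist chooses Q where MR = MC. MR = 113 − 10Q; setting this equal to 96 gives Q = 1.7 and P = 104.5.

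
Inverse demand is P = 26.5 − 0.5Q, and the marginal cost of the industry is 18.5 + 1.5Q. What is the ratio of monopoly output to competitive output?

Q_m/Q_c = 0.8

Monopoly sets MR = MC: 26.5 − Q = 18.5 + 1.5Q ⇒ Q = 3.2, P = 26.5 − 0.5·3.2 = 24.9.
Competitive equilibrium sets price equal to marginal cost: 26.5 − 0.5Q = 18.5 + 1.5Q, so Q = 4 and P = 24.5.
Ratio Q_m/Q_c = 3.2/4 = 0.8.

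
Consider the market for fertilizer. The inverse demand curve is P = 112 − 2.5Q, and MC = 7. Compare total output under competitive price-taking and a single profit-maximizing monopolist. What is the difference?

Total output falls by 21

Under competition P = MC = 7, so Q = (112 − 7)/2.5 = 42.
A monopolist chooses Q where MR = MC. MR = 112 − 5Q; setting this equal to 7 gives Q = 21 and P = 59.5.
Change in total output: 21 − 42 = −21.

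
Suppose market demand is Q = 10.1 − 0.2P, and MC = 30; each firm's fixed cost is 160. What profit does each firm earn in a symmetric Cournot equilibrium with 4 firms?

Inverting demand: P = 50.5 − 5Q.
In a 4-firm Cournot equilibrium, symmetry and the first-order condition give q = (50.5 − 30)/(25) = 0.82. So Q = 3.28 and P = 34.1.
Each firm's profit = (34.1 − 30)·0.82 − 160 = −156.638.

π_i = −156.638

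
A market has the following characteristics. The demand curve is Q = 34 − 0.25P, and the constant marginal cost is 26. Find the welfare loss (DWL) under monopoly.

Inverting demand: P = 136 − 4Q.
Under competition P = MC = 26, so Q = (136 − 26)/4 = 27.5.
Monopoly sets MR = MC: 136 − 8Q = 26 ⇒ Q = 13.75, P = 136 − 4·13.75 = 81.
DWL is the triangle between Q = 13.75 and Q = 27.5: ½·(27.5 − 13.75)·(81 − 26) = 378.125.

DWL = 378.125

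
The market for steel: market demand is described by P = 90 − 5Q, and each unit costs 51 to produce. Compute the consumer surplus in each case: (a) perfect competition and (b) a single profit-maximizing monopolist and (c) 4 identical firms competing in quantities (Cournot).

Under competition P = MC = 51, so Q = (90 − 51)/5 = 7.8.
CS = ½·(90 − 51)·7.8 = 152.1.
A monopolist chooses Q where MR = MC. MR = 90 − 10Q; setting this equal to 51 gives Q = 3.9 and P = 70.5.
CS = ½·(90 − 70.5)·3.9 = 38.025.
Cournot with 4 identical firms: the symmetric best-response condition is 90 − 25q = 51. Each firm produces q = 1.56, total output Q = 6.24, price P = 58.8.
CS = ½·(90 − 58.8)·6.24 = 97.344.

Competition: CS = 152.1; Monopoly: CS = 38.025; Cournot: CS = 97.344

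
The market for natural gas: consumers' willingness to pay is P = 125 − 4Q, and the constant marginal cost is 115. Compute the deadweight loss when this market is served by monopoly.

DWL = 3.125

Under competition P = MC = 115, so Q = (125 − 115)/4 = 2.5.
Monopoly sets MR = MC: 125 − 8Q = 115 ⇒ Q = 1.25, P = 125 − 4·1.25 = 120.
DWL is the triangle between Q = 1.25 and Q = 2.5: ½·(2.5 − 1.25)·(120 − 115) = 3.125.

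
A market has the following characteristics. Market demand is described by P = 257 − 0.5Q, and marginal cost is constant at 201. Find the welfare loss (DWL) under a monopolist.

DWL = 784

Under competition P = MC = 201, so Q = (257 − 201)/0.5 = 112.
The monopolist equates marginal revenue to marginal cost: 257 − Q = 201, so Q = 56. From demand, P = 229.
DWL is the triangle between Q = 56 and Q = 112: ½·(112 − 56)·(229 − 201) = 784.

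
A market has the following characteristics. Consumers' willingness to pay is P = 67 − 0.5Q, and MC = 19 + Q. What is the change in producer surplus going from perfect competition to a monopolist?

Competitive equilibrium sets price equal to marginal cost: 67 − 0.5Q = 19 + Q, so Q = 32 and P = 51.
PS = P·Q − VC(Q) = 51·32 − (19·32 + ½·1·32²) = 512.
The monopolist equates marginal revenue to marginal cost: 67 − Q = 19 + Q, so Q = 24. From demand, P = 55.
PS = P·Q − VC(Q) = 55·24 − (19·24 + ½·1·24²) = 576.
Change in producer surplus: 576 − 512 = 64.

Producer surplus rises by 64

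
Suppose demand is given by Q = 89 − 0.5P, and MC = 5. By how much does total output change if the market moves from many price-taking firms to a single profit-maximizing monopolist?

Q falls by 43.25

Inverting demand: P = 178 − 2Q.
Under competition P = MC = 5, so Q = (178 − 5)/2 = 86.5.
A monopolist chooses Q where MR = MC. MR = 178 − 4Q; setting this equal to 5 gives Q = 43.25 and P = 91.5.
Change in total output: 43.25 − 86.5 = −43.25.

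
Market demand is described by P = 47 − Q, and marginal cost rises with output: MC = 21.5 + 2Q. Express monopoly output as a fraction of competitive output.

The monopolist equates marginal revenue to marginal cost: 47 − 2Q = 21.5 + 2Q, so Q = 6.375. From demand, P = 40.625.
Under competition P = MC: 47 − Q = 21.5 + 2Q ⇒ Q = 8.5, P = 38.5.
Ratio Q_m/Q_c = 6.375/8.5 = 0.75.

Q_m/Q_c = 0.75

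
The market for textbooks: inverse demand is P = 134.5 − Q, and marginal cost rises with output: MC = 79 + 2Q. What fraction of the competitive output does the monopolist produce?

The monopolist equates marginal revenue to marginal cost: 134.5 − 2Q = 79 + 2Q, so Q = 13.875. From demand, P = 120.625.
Under competition P = MC: 134.5 − Q = 79 + 2Q ⇒ Q = 18.5, P = 116.
Ratio Q_m/Q_c = 13.875/18.5 = 0.75.

Q_m/Q_c = 0.75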